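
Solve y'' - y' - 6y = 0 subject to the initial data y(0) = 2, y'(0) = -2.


Characteristic roots of r² - r - 6 = 0 are -2, 3.
General solution y = c₁ e^(-2x) + c₂ e^(3x).
Apply y(0) = 2: c₁ + c₂ = 2. Apply y'(0) = -2: -2 c₁ + 3 c₂ = -2.
Solve: c₁ = 8/5, c₂ = 2/5.
Particular solution: y = (8/5)e^(-2x) + (2/5)e^(3x).


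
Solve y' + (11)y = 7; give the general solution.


P(x) = 11, Q(x) = 7; integrating factor μ = e^(11x).
(μ y)' = 7e^(11x) ⇒ μ y = (7/11)e^(11x) + C.
Divide by μ: y = 7/11 + Ce^(-11x).


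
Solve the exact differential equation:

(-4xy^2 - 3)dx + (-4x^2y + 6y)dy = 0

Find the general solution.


Check exactness: ∂M/∂y = -8xy and ∂N/∂x = -8xy; equal, so the equation is exact.
Integrate M with respect to x (treating y as constant): ∫M dx = -2x^2y^2 - 3x + h(y).
Differentiate w.r.t. y and set equal to N: the x-dependent terms already match, leaving h'(y) = 6y. Integrate: h(y) = 3y^2.
So F(x,y) = -2x^2y^2 + 3y^2 - 3x.
General solution: -2x^2y^2 + 3y^2 - 3x = C.


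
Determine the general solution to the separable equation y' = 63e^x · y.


Separate variables: dy/y = 63e^x dx.
Integrate: ln|y| = 63e^x + C₀.
Exponentiate: y = Ce^(63e^x).


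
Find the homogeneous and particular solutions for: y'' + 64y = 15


Homogeneous part: r² + 64 = 0 ⇒ r = ±8i, so y_h = C₁cos(8x) + C₂sin(8x).
Try constant y_p = A; plug in: 64A = 15 ⇒ A = 15/64.
General solution: y = C₁cos(8x) + C₂sin(8x) + 15/64.


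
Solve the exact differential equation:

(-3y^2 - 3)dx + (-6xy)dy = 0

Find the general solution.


Check exactness: ∂M/∂y = -6y and ∂N/∂x = -6y; equal, so the equation is exact.
Integrate M with respect to x (treating y as constant): ∫M dx = -3xy^2 - 3x + h(y).
Differentiate w.r.t. y and set equal to N: all terms match, so h'(y) = 0 and h is a constant absorbed into C.
General solution: -3xy^2 - 3x = C.


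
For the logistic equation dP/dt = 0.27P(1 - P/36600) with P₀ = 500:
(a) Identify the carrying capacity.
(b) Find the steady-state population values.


Logistic ODE dP/dt = 0.27P(1 - P/36600) has equilibria where dP/dt = 0, i.e. P = 0 or P = 36600.
The coefficient (1 - P/K) = 0 when P = K, identifying K = 36600 as the carrying capacity.
(a) K = 36600; (b) equilibria P = 0 and P = 36600.


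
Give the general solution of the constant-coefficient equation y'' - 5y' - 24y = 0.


Characteristic equation: r² - 5r - 24 = 0.
Factor: (r + 3)(r - 8) = 0 ⇒ r = -3, 8 (distinct real).
General solution: y = C₁e^(-3x) + C₂e^(8x).


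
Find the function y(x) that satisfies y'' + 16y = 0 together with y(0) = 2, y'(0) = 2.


Characteristic roots of r² + 16 = 0 are ±4i, so y = C₁cos(4x) + C₂sin(4x).
Apply y(0) = 2: C₁ = 2. Differentiate and apply y'(0) = 2: 4·C₂ = 2, so C₂ = 1/2.
Particular solution: y = 2cos(4x) + (1/2)sin(4x).


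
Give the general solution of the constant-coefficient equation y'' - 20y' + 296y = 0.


Characteristic equation: r² - 20r + 296 = 0.
Discriminant is negative; roots r = 10 ± 14i (complex conjugate pair).
General solution uses e^(α x)(C₁ cos(β x) + C₂ sin(β x)): y = e^(10x)(C₁cos(14x) + C₂sin(14x)).


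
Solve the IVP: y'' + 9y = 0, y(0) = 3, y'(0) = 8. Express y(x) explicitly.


Characteristic roots of r² + 9 = 0 are ±3i, so y = C₁cos(3x) + C₂sin(3x).
Apply y(0) = 3: C₁ = 3. Differentiate and apply y'(0) = 8: 3·C₂ = 8, so C₂ = 8/3.
Particular solution: y = 3cos(3x) + (8/3)sin(3x).


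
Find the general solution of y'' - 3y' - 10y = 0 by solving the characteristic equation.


Characteristic equation: r² - 3r - 10 = 0.
Factor: (r - 5)(r + 2) = 0 ⇒ r = 5, -2 (distinct real).
General solution: y = C₁e^(5x) + C₂e^(-2x).


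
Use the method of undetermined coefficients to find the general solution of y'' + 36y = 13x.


Homogeneous: r² + 36 = 0 ⇒ r = ±6i, y_h = C₁cos(6x) + C₂sin(6x).
Polynomial forcing; try y_p = Ax + B. Then y_p'' + 36 y_p = 36(Ax + B) = 13x, so B = 0 and A = 13/36.
General solution: y = C₁cos(6x) + C₂sin(6x) + (13/36)x.


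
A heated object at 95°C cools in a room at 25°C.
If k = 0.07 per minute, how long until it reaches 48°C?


From T(t) = T_a + (T₀ - T_a)e^(-kt), set T(t) = 48:
(48 - 25) / (95 - 25) = e^(-0.07t), so t = -ln(0.329)/0.07 ≈ 15.9 minutes.


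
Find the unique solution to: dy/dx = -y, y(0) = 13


General solution of y' = -y is y = Ce^(-x).
Apply y(0) = 13: C = 13.
Particular solution: y = 13e^(-x).


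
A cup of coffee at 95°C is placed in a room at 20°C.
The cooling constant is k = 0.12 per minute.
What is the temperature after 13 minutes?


Newton's law: dT/dt = -k(T - T_a) has solution T(t) = T_a + (T₀ - T_a)e^(-kt).
Plug in T_a = 20, T₀ = 95, k = 0.12, t = 13: T(13) = 20 + (75)e^(-1.56) ≈ 35.8°C.


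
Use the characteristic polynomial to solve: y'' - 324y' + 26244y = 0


Characteristic equation: r² - 324r + 26244 = 0, i.e. (r - 162)² = 0.
Repeated root r = 162; include an x factor for the second linearly independent solution.
General solution: y = (C₁ + C₂x)e^(162x).


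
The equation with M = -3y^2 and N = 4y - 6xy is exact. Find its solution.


Check exactness: ∂M/∂y = -6y and ∂N/∂x = -6y; equal, so the equation is exact.
Integrate M with respect to x (treating y as constant): ∫M dx = -3xy^2 + h(y).
Differentiate w.r.t. y and set equal to N: the x-dependent terms already match, leaving h'(y) = 4y. Integrate: h(y) = 2y^2.
So F(x,y) = 2y^2 - 3xy^2.
General solution: 2y^2 - 3xy^2 = C.


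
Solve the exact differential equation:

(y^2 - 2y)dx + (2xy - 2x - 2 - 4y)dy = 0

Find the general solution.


Check exactness: ∂M/∂y = 2y - 2 and ∂N/∂x = 2y - 2; equal, so the equation is exact.
Integrate M with respect to x (treating y as constant): ∫M dx = xy^2 - 2xy + h(y).
Differentiate w.r.t. y and set equal to N: the x-dependent terms already match, leaving h'(y) = -2 - 4y. Integrate: h(y) = -2y - 2y^2.
So F(x,y) = xy^2 - 2xy - 2y - 2y^2.
General solution: xy^2 - 2xy - 2y - 2y^2 = C.


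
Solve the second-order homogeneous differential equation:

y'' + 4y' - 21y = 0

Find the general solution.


Characteristic equation: r² + 4r - 21 = 0.
Factor: (r - 3)(r + 7) = 0 ⇒ r = 3, -7 (distinct real).
General solution: y = C₁e^(3x) + C₂e^(-7x).


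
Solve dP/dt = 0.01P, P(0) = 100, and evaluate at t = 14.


The ODE dP/dt = 0.01P has solution P(t) = P(0)e^(0.01t).
Substitute P(0) = 100 and t = 14: P(14) = 100 e^(0.14) ≈ 115.


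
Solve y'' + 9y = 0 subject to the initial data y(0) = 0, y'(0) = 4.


Characteristic roots of r² + 9 = 0 are ±3i, so y = C₁cos(3x) + C₂sin(3x).
Apply y(0) = 0: C₁ = 0. Differentiate and apply y'(0) = 4: 3·C₂ = 4, so C₂ = 4/3.
Particular solution: y = (4/3)sin(3x).


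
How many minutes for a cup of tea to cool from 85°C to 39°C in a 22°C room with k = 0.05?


From T(t) = T_a + (T₀ - T_a)e^(-kt), set T(t) = 39:
(39 - 22) / (85 - 22) = e^(-0.05t), so t = -ln(0.270)/0.05 ≈ 26.2 minutes.


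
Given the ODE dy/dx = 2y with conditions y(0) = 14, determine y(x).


General solution of y' = 2y is y = Ce^(2x).
Apply y(0) = 14: C = 14.
Particular solution: y = 14e^(2x).


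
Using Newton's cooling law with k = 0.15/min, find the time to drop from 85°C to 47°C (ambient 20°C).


From T(t) = T_a + (T₀ - T_a)e^(-kt), set T(t) = 47:
(47 - 20) / (85 - 20) = e^(-0.15t), so t = -ln(0.415)/0.15 ≈ 5.9 minutes.


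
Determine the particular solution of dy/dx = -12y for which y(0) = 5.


General solution of y' = -12y is y = Ce^(-12x).
Apply y(0) = 5: C = 5.
Particular solution: y = 5e^(-12x).


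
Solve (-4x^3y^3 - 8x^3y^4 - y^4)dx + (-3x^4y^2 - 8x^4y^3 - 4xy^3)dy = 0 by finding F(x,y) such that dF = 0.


Check exactness: ∂M/∂y = -12x^3y^2 - 32x^3y^3 - 4y^3 and ∂N/∂x = -12x^3y^2 - 32x^3y^3 - 4y^3; equal, so the equation is exact.
Integrate M with respect to x (treating y as constant): ∫M dx = -x^4y^3 - 2x^4y^4 - xy^4 + h(y).
Differentiate w.r.t. y and set equal to N: all terms match, so h'(y) = 0 and h is a constant absorbed into C.
General solution: -x^4y^3 - 2x^4y^4 - xy^4 = C.


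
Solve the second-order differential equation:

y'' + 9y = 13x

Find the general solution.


Homogeneous: r² + 9 = 0 ⇒ r = ±3i, y_h = C₁cos(3x) + C₂sin(3x).
Polynomial forcing; try y_p = Ax + B. Then y_p'' + 9 y_p = 9(Ax + B) = 13x, so B = 0 and A = 13/9.
General solution: y = C₁cos(3x) + C₂sin(3x) + (13/9)x.


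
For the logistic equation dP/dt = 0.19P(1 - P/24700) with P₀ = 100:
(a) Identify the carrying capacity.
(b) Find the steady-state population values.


Logistic ODE dP/dt = 0.19P(1 - P/24700) has equilibria where dP/dt = 0, i.e. P = 0 or P = 24700.
The coefficient (1 - P/K) = 0 when P = K, identifying K = 24700 as the carrying capacity.
(a) K = 24700; (b) equilibria P = 0 and P = 24700.


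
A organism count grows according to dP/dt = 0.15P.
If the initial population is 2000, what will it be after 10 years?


The ODE dP/dt = 0.15P has solution P(t) = P(0)e^(0.15t).
Substitute P(0) = 2000 and t = 10: P(10) = 2000 e^(1.50) ≈ 8963.


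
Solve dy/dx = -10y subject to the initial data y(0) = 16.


General solution of y' = -10y is y = Ce^(-10x).
Apply y(0) = 16: C = 16.
Particular solution: y = 16e^(-10x).


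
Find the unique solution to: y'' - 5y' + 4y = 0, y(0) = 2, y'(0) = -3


Characteristic roots of r² - 5r + 4 = 0 are 4, 1.
General solution y = c₁ e^(4x) + c₂ e^(x).
Apply y(0) = 2: c₁ + c₂ = 2. Apply y'(0) = -3: 4 c₁ + 1 c₂ = -3.
Solve: c₁ = -5/3, c₂ = 11/3.
Particular solution: y = -(5/3)e^(4x) + (11/3)e^(x).


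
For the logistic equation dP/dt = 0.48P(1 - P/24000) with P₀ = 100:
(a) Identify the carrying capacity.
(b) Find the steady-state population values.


Logistic ODE dP/dt = 0.48P(1 - P/24000) has equilibria where dP/dt = 0, i.e. P = 0 or P = 24000.
The coefficient (1 - P/K) = 0 when P = K, identifying K = 24000 as the carrying capacity.
(a) K = 24000; (b) equilibria P = 0 and P = 24000.


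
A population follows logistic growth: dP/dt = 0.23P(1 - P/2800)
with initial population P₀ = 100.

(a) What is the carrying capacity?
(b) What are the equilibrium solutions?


Logistic ODE dP/dt = 0.23P(1 - P/2800) has equilibria where dP/dt = 0, i.e. P = 0 or P = 2800.
The coefficient (1 - P/K) = 0 when P = K, identifying K = 2800 as the carrying capacity.
(a) K = 2800; (b) equilibria P = 0 and P = 2800.


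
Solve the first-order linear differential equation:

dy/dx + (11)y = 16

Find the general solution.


P(x) = 11, Q(x) = 16; integrating factor μ = e^(11x).
(μ y)' = 16e^(11x) ⇒ μ y = (16/11)e^(11x) + C.
Divide by μ: y = 16/11 + Ce^(-11x).


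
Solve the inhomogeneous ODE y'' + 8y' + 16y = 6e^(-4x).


Characteristic polynomial (r + 4)² = 0; repeated root r = -4.
y_h = (C₁ + C₂x)e^(-4x). Forcing matches the repeated root (resonance), so try y_p = Ax² e^(-4x).
Substitute and solve for A: 2A = 6, so A = 3.
General solution: y = (C₁ + C₂x + 3x²)e^(-4x).


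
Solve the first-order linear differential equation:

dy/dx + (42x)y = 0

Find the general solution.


P(x) = 42x ⇒ μ = e^(21x²).
Q(x) = 0 so μ y is constant: y = Ce^(-21x²).


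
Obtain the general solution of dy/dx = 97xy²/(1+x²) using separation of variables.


Separate: dy/y² = 97x/(1+x²) dx.
Integrate LHS: ∫ dy/y² = -1/y.
Integrate RHS via u = 1+x²: (97/2)ln(1+x²) + C.
Result: -1/y = (97/2)ln(1+x²) + C.


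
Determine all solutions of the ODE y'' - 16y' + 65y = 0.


Characteristic equation: r² - 16r + 65 = 0.
Discriminant is negative; roots r = 8 ± 1i (complex conjugate pair).
General solution uses e^(α x)(C₁ cos(β x) + C₂ sin(β x)): y = e^(8x)(C₁cos(x) + C₂sin(x)).


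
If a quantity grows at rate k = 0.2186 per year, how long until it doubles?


Exponential growth: P(t) = P₀ e^(0.2186t). Set P(t)/P₀ = 2: e^(0.2186t) = 2.
Solve: t = ln(2)/0.2186 ≈ 3.17 years.


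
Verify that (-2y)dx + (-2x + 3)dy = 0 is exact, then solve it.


Check exactness: ∂M/∂y = -2 and ∂N/∂x = -2; equal, so the equation is exact.
Integrate M with respect to x (treating y as constant): ∫M dx = -2xy + h(y).
Differentiate w.r.t. y and set equal to N: the x-dependent terms already match, leaving h'(y) = 3. Integrate: h(y) = 3y.
So F(x,y) = -2xy + 3y.
General solution: -2xy + 3y = C.


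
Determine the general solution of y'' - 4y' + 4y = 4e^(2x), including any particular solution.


Characteristic polynomial (r - 2)² = 0; repeated root r = 2.
y_h = (C₁ + C₂x)e^(2x). Forcing matches the repeated root (resonance), so try y_p = Ax² e^(2x).
Substitute and solve for A: 2A = 4, so A = 2.
General solution: y = (C₁ + C₂x + 2x²)e^(2x).


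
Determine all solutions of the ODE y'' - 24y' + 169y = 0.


Characteristic equation: r² - 24r + 169 = 0.
Discriminant is negative; roots r = 12 ± 5i (complex conjugate pair).
General solution uses e^(α x)(C₁ cos(β x) + C₂ sin(β x)): y = e^(12x)(C₁cos(5x) + C₂sin(5x)).


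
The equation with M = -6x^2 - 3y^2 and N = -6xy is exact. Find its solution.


Check exactness: ∂M/∂y = -6y and ∂N/∂x = -6y; equal, so the equation is exact.
Integrate M with respect to x (treating y as constant): ∫M dx = -2x^3 - 3xy^2 + h(y).
Differentiate w.r.t. y and set equal to N: all terms match, so h'(y) = 0 and h is a constant absorbed into C.
General solution: -2x^3 - 3xy^2 = C.


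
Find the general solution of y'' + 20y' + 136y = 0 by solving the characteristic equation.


Characteristic equation: r² + 20r + 136 = 0.
Discriminant is negative; roots r = -10 ± 6i (complex conjugate pair).
General solution uses e^(α x)(C₁ cos(β x) + C₂ sin(β x)): y = e^(-10x)(C₁cos(6x) + C₂sin(6x)).


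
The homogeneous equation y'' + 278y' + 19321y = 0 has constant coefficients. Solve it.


Characteristic equation: r² + 278r + 19321 = 0, i.e. (r + 139)² = 0.
Repeated root r = -139; include an x factor for the second linearly independent solution.
General solution: y = (C₁ + C₂x)e^(-139x).


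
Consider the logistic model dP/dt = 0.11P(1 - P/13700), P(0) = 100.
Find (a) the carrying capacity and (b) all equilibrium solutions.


Logistic ODE dP/dt = 0.11P(1 - P/13700) has equilibria where dP/dt = 0, i.e. P = 0 or P = 13700.
The coefficient (1 - P/K) = 0 when P = K, identifying K = 13700 as the carrying capacity.
(a) K = 13700; (b) equilibria P = 0 and P = 13700.


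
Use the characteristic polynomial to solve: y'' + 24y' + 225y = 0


Characteristic equation: r² + 24r + 225 = 0.
Discriminant is negative; roots r = -12 ± 9i (complex conjugate pair).
General solution uses e^(α x)(C₁ cos(β x) + C₂ sin(β x)): y = e^(-12x)(C₁cos(9x) + C₂sin(9x)).


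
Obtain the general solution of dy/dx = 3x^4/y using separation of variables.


Separate variables: y dy = 3x^4 dx.
Integrate both sides: y²/2 = (3/5)x^5 + C₀.
Multiply by 2: y² = (6/5)x^5 + C.


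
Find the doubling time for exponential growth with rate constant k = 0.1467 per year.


Exponential growth: P(t) = P₀ e^(0.1467t). Set P(t)/P₀ = 2: e^(0.1467t) = 2.
Solve: t = ln(2)/0.1467 ≈ 4.72 years.


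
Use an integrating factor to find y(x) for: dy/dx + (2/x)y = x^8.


P(x) = 2/x ⇒ μ = x^2.
(x^2 y)' = x^10 ⇒ x^2 y = x^11/(11) + C.
Solve for y: y = (1/11)x^9 + C/x^2.


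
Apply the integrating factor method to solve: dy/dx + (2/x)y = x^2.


P(x) = 2/x ⇒ μ = x^2.
(x^2 y)' = x^4 ⇒ x^2 y = x^5/(5) + C.
Solve for y: y = (1/5)x^3 + C/x^2.


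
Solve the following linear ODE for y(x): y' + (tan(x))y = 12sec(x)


P(x) = tan(x) ⇒ μ = e^(∫tan(x)dx) = sec(x).
(sec(x) y)' = 12sec²(x) ⇒ sec(x) y = 12tan(x) + C.
Multiply by cos(x): y = 12sin(x) + C·cos(x).


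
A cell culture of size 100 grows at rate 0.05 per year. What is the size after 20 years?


The ODE dP/dt = 0.05P has solution P(t) = P(0)e^(0.05t).
Substitute P(0) = 100 and t = 20: P(20) = 100 e^(1.00) ≈ 272.


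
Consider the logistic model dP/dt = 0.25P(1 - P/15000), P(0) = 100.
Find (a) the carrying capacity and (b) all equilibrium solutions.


Logistic ODE dP/dt = 0.25P(1 - P/15000) has equilibria where dP/dt = 0, i.e. P = 0 or P = 15000.
The coefficient (1 - P/K) = 0 when P = K, identifying K = 15000 as the carrying capacity.
(a) K = 15000; (b) equilibria P = 0 and P = 15000.


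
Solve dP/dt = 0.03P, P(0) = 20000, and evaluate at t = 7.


The ODE dP/dt = 0.03P has solution P(t) = P(0)e^(0.03t).
Substitute P(0) = 20000 and t = 7: P(7) = 20000 e^(0.21) ≈ 24674.


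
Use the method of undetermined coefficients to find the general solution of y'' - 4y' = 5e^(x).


Characteristic roots of r² - 4r = 0 are 4, 0.
y_h = C₁e^(4x) + C₂.
Forcing exponent 1 is not a characteristic root; try y_p = Ae^(x).
Substitute: A·(1 + (-4)·1 + (0)) = A·-3 = 5, so A = -5/3.
General solution: y = C₁e^(4x) + C₂ - (5/3)e^(x).


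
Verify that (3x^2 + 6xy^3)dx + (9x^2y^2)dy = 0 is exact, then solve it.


Check exactness: ∂M/∂y = 18xy^2 and ∂N/∂x = 18xy^2; equal, so the equation is exact.
Integrate M with respect to x (treating y as constant): ∫M dx = x^3 + 3x^2y^3 + h(y).
Differentiate w.r.t. y and set equal to N: all terms match, so h'(y) = 0 and h is a constant absorbed into C.
General solution: x^3 + 3x^2y^3 = C.


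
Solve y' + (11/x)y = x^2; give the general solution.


P(x) = 11/x ⇒ μ = x^11.
(x^11 y)' = x^13 ⇒ x^11 y = x^14/(14) + C.
Solve for y: y = (1/14)x^3 + C/x^11.


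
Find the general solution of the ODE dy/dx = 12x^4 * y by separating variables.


Separate variables: dy/y = 12x^4 dx.
Integrate: ln|y| = (12/5)x^5 + C₀.
Exponentiate: y = Ce^((12/5)x^5).


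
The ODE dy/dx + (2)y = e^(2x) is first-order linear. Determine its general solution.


P(x) = 2 ⇒ μ = e^(2x).
(μ y)' = e^(4x) ⇒ μ y = e^(4x)/4 + C.
Divide by μ: y = (1/4)e^(2x) + Ce^(-2x).


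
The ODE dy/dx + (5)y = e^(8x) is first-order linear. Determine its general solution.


P(x) = 5 ⇒ μ = e^(5x).
(μ y)' = e^(13x) ⇒ μ y = e^(13x)/13 + C.
Divide by μ: y = (1/13)e^(8x) + Ce^(-5x).


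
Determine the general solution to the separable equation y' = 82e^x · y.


Separate variables: dy/y = 82e^x dx.
Integrate: ln|y| = 82e^x + C₀.
Exponentiate: y = Ce^(82e^x).


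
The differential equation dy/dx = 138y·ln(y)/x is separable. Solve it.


Separate: dy/[y ln(y)] = 138 dx/x.
Substitute u = ln(y): du/u = 138 dx/x.
Integrate: ln|ln(y)| = 138ln|x| + C₀, hence ln(y) = C·x^138.


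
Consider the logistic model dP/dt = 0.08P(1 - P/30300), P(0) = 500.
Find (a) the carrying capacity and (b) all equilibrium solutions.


Logistic ODE dP/dt = 0.08P(1 - P/30300) has equilibria where dP/dt = 0, i.e. P = 0 or P = 30300.
The coefficient (1 - P/K) = 0 when P = K, identifying K = 30300 as the carrying capacity.
(a) K = 30300; (b) equilibria P = 0 and P = 30300.


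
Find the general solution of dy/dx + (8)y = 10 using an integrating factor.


P(x) = 8, Q(x) = 10; integrating factor μ = e^(8x).
(μ y)' = 10e^(8x) ⇒ μ y = (5/4)e^(8x) + C.
Divide by μ: y = 5/4 + Ce^(-8x).


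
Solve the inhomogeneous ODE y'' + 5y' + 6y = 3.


Characteristic roots of r² + 5r + 6 = 0 are -2, -3.
y_h = C₁e^(-2x) + C₂e^(-3x).
Forcing exponent 0 is not a characteristic root; try y_p = A.
Substitute: A·(0 + (5)·0 + (6)) = A·6 = 3, so A = 1/2.
General solution: y = C₁e^(-2x) + C₂e^(-3x) + 1/2.


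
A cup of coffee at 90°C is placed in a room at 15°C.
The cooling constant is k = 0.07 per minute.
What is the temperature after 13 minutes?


Newton's law: dT/dt = -k(T - T_a) has solution T(t) = T_a + (T₀ - T_a)e^(-kt).
Plug in T_a = 15, T₀ = 90, k = 0.07, t = 13: T(13) = 15 + (75)e^(-0.91) ≈ 45.2°C.


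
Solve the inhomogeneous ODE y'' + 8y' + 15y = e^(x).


Characteristic roots of r² + 8r + 15 = 0 are -5, -3.
y_h = C₁e^(-5x) + C₂e^(-3x).
Forcing exponent 1 is not a characteristic root; try y_p = Ae^(x).
Substitute: A·(1 + (8)·1 + (15)) = A·24 = 1, so A = 1/24.
General solution: y = C₁e^(-5x) + C₂e^(-3x) + (1/24)e^(x).


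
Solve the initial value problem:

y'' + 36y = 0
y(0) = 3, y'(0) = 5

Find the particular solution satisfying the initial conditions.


Characteristic roots of r² + 36 = 0 are ±6i, so y = C₁cos(6x) + C₂sin(6x).
Apply y(0) = 3: C₁ = 3. Differentiate and apply y'(0) = 5: 6·C₂ = 5, so C₂ = 5/6.
Particular solution: y = 3cos(6x) + (5/6)sin(6x).


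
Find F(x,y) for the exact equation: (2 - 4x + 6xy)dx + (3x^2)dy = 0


Check exactness: ∂M/∂y = 6x and ∂N/∂x = 6x; equal, so the equation is exact.
Integrate M with respect to x (treating y as constant): ∫M dx = 2x - 2x^2 + 3x^2y + h(y).
Differentiate w.r.t. y and set equal to N: all terms match, so h'(y) = 0 and h is a constant absorbed into C.
General solution: 2x - 2x^2 + 3x^2y = C.


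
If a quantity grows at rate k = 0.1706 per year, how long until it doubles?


Exponential growth: P(t) = P₀ e^(0.1706t). Set P(t)/P₀ = 2: e^(0.1706t) = 2.
Solve: t = ln(2)/0.1706 ≈ 4.06 years.


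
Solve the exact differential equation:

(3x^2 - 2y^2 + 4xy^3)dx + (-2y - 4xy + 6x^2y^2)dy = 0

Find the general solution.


Check exactness: ∂M/∂y = -4y + 12xy^2 and ∂N/∂x = -4y + 12xy^2; equal, so the equation is exact.
Integrate M with respect to x (treating y as constant): ∫M dx = x^3 - 2xy^2 + 2x^2y^3 + h(y).
Differentiate w.r.t. y and set equal to N: the x-dependent terms already match, leaving h'(y) = -2y. Integrate: h(y) = -y^2.
So F(x,y) = -y^2 + x^3 - 2xy^2 + 2x^2y^3.
General solution: -y^2 + x^3 - 2xy^2 + 2x^2y^3 = C.


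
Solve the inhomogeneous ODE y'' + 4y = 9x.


Homogeneous: r² + 4 = 0 ⇒ r = ±2i, y_h = C₁cos(2x) + C₂sin(2x).
Polynomial forcing; try y_p = Ax + B. Then y_p'' + 4 y_p = 4(Ax + B) = 9x, so B = 0 and A = 9/4.
General solution: y = C₁cos(2x) + C₂sin(2x) + (9/4)x.


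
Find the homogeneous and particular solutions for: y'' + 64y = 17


Homogeneous part: r² + 64 = 0 ⇒ r = ±8i, so y_h = C₁cos(8x) + C₂sin(8x).
Try constant y_p = A; plug in: 64A = 17 ⇒ A = 17/64.
General solution: y = C₁cos(8x) + C₂sin(8x) + 17/64.


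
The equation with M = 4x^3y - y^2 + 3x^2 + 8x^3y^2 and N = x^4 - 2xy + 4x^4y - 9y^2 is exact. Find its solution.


Check exactness: ∂M/∂y = 4x^3 - 2y + 16x^3y and ∂N/∂x = 4x^3 - 2y + 16x^3y; equal, so the equation is exact.
Integrate M with respect to x (treating y as constant): ∫M dx = x^4y - xy^2 + x^3 + 2x^4y^2 + h(y).
Differentiate w.r.t. y and set equal to N: the x-dependent terms already match, leaving h'(y) = -9y^2. Integrate: h(y) = -3y^3.
So F(x,y) = x^4y - xy^2 + x^3 + 2x^4y^2 - 3y^3.
General solution: x^4y - xy^2 + x^3 + 2x^4y^2 - 3y^3 = C.


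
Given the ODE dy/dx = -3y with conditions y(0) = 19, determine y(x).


General solution of y' = -3y is y = Ce^(-3x).
Apply y(0) = 19: C = 19.
Particular solution: y = 19e^(-3x).


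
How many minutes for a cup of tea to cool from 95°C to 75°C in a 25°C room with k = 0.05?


From T(t) = T_a + (T₀ - T_a)e^(-kt), set T(t) = 75:
(75 - 25) / (95 - 25) = e^(-0.05t), so t = -ln(0.714)/0.05 ≈ 6.7 minutes.


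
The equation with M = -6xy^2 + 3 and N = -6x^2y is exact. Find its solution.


Check exactness: ∂M/∂y = -12xy and ∂N/∂x = -12xy; equal, so the equation is exact.
Integrate M with respect to x (treating y as constant): ∫M dx = -3x^2y^2 + 3x + h(y).
Differentiate w.r.t. y and set equal to N: all terms match, so h'(y) = 0 and h is a constant absorbed into C.
General solution: -3x^2y^2 + 3x = C.


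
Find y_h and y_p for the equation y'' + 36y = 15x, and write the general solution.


Homogeneous: r² + 36 = 0 ⇒ r = ±6i, y_h = C₁cos(6x) + C₂sin(6x).
Polynomial forcing; try y_p = Ax + B. Then y_p'' + 36 y_p = 36(Ax + B) = 15x, so B = 0 and A = 5/12.
General solution: y = C₁cos(6x) + C₂sin(6x) + (5/12)x.


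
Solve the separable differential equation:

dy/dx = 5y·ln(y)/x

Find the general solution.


Separate: dy/[y ln(y)] = 5 dx/x.
Substitute u = ln(y): du/u = 5 dx/x.
Integrate: ln|ln(y)| = 5ln|x| + C₀, hence ln(y) = C·x^5.


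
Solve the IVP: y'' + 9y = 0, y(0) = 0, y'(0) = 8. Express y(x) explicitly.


Characteristic roots of r² + 9 = 0 are ±3i, so y = C₁cos(3x) + C₂sin(3x).
Apply y(0) = 0: C₁ = 0. Differentiate and apply y'(0) = 8: 3·C₂ = 8, so C₂ = 8/3.
Particular solution: y = (8/3)sin(3x).


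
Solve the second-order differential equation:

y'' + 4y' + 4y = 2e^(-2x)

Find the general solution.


Characteristic polynomial (r + 2)² = 0; repeated root r = -2.
y_h = (C₁ + C₂x)e^(-2x). Forcing matches the repeated root (resonance), so try y_p = Ax² e^(-2x).
Substitute and solve for A: 2A = 2, so A = 1.
General solution: y = (C₁ + C₂x + x²)e^(-2x).


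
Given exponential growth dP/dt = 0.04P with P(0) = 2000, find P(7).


The ODE dP/dt = 0.04P has solution P(t) = P(0)e^(0.04t).
Substitute P(0) = 2000 and t = 7: P(7) = 2000 e^(0.28) ≈ 2646.


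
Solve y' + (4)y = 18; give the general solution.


P(x) = 4, Q(x) = 18; integrating factor μ = e^(4x).
(μ y)' = 18e^(4x) ⇒ μ y = (9/2)e^(4x) + C.
Divide by μ: y = 9/2 + Ce^(-4x).


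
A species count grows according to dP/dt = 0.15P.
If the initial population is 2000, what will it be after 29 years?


The ODE dP/dt = 0.15P has solution P(t) = P(0)e^(0.15t).
Substitute P(0) = 2000 and t = 29: P(29) = 2000 e^(4.35) ≈ 154957.


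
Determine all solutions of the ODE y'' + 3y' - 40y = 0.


Characteristic equation: r² + 3r - 40 = 0.
Factor: (r - 5)(r + 8) = 0 ⇒ r = 5, -8 (distinct real).
General solution: y = C₁e^(5x) + C₂e^(-8x).


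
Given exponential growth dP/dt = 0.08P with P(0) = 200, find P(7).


The ODE dP/dt = 0.08P has solution P(t) = P(0)e^(0.08t).
Substitute P(0) = 200 and t = 7: P(7) = 200 e^(0.56) ≈ 350.


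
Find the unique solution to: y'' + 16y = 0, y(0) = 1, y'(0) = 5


Characteristic roots of r² + 16 = 0 are ±4i, so y = C₁cos(4x) + C₂sin(4x).
Apply y(0) = 1: C₁ = 1. Differentiate and apply y'(0) = 5: 4·C₂ = 5, so C₂ = 5/4.
Particular solution: y = cos(4x) + (5/4)sin(4x).


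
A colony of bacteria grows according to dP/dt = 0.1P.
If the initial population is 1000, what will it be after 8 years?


The ODE dP/dt = 0.1P has solution P(t) = P(0)e^(0.1t).
Substitute P(0) = 1000 and t = 8: P(8) = 1000 e^(0.80) ≈ 2226.


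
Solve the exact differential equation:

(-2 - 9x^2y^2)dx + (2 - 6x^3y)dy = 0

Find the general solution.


Check exactness: ∂M/∂y = -18x^2y and ∂N/∂x = -18x^2y; equal, so the equation is exact.
Integrate M with respect to x (treating y as constant): ∫M dx = -2x - 3x^3y^2 + h(y).
Differentiate w.r.t. y and set equal to N: the x-dependent terms already match, leaving h'(y) = 2. Integrate: h(y) = 2y.
So F(x,y) = 2y - 2x - 3x^3y^2.
General solution: 2y - 2x - 3x^3y^2 = C.


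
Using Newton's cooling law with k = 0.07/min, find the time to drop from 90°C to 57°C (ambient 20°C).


From T(t) = T_a + (T₀ - T_a)e^(-kt), set T(t) = 57:
(57 - 20) / (90 - 20) = e^(-0.07t), so t = -ln(0.529)/0.07 ≈ 9.1 minutes.


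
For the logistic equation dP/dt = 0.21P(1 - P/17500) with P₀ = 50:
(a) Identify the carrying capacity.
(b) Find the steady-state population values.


Logistic ODE dP/dt = 0.21P(1 - P/17500) has equilibria where dP/dt = 0, i.e. P = 0 or P = 17500.
The coefficient (1 - P/K) = 0 when P = K, identifying K = 17500 as the carrying capacity.
(a) K = 17500; (b) equilibria P = 0 and P = 17500.


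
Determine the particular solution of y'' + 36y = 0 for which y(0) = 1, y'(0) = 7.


Characteristic roots of r² + 36 = 0 are ±6i, so y = C₁cos(6x) + C₂sin(6x).
Apply y(0) = 1: C₁ = 1. Differentiate and apply y'(0) = 7: 6·C₂ = 7, so C₂ = 7/6.
Particular solution: y = cos(6x) + (7/6)sin(6x).


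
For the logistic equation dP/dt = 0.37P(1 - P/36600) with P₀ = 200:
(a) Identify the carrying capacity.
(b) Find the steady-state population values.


Logistic ODE dP/dt = 0.37P(1 - P/36600) has equilibria where dP/dt = 0, i.e. P = 0 or P = 36600.
The coefficient (1 - P/K) = 0 when P = K, identifying K = 36600 as the carrying capacity.
(a) K = 36600; (b) equilibria P = 0 and P = 36600.


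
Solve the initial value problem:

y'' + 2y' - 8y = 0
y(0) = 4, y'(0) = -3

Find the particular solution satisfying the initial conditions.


Characteristic roots of r² + 2r - 8 = 0 are -4, 2.
General solution y = c₁ e^(-4x) + c₂ e^(2x).
Apply y(0) = 4: c₁ + c₂ = 4. Apply y'(0) = -3: -4 c₁ + 2 c₂ = -3.
Solve: c₁ = 11/6, c₂ = 13/6.
Particular solution: y = (11/6)e^(-4x) + (13/6)e^(2x).


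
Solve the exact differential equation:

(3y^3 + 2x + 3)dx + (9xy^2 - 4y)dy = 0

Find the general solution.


Check exactness: ∂M/∂y = 9y^2 and ∂N/∂x = 9y^2; equal, so the equation is exact.
Integrate M with respect to x (treating y as constant): ∫M dx = 3xy^3 + x^2 + 3x + h(y).
Differentiate w.r.t. y and set equal to N: the x-dependent terms already match, leaving h'(y) = -4y. Integrate: h(y) = -2y^2.
So F(x,y) = 3xy^3 + x^2 - 2y^2 + 3x.
General solution: 3xy^3 + x^2 - 2y^2 + 3x = C.


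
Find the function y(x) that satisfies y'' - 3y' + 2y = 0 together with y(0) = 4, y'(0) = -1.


Characteristic roots of r² - 3r + 2 = 0 are 1, 2.
General solution y = c₁ e^(x) + c₂ e^(2x).
Apply y(0) = 4: c₁ + c₂ = 4. Apply y'(0) = -1: 1 c₁ + 2 c₂ = -1.
Solve: c₁ = 9, c₂ = -5.
Particular solution: y = 9e^(x) - 5e^(2x).


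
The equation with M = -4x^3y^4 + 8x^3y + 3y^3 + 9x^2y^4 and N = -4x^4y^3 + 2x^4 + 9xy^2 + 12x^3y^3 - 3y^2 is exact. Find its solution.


Check exactness: ∂M/∂y = -16x^3y^3 + 8x^3 + 9y^2 + 36x^2y^3 and ∂N/∂x = -16x^3y^3 + 8x^3 + 9y^2 + 36x^2y^3; equal, so the equation is exact.
Integrate M with respect to x (treating y as constant): ∫M dx = -x^4y^4 + 2x^4y + 3xy^3 + 3x^3y^4 + h(y).
Differentiate w.r.t. y and set equal to N: the x-dependent terms already match, leaving h'(y) = -3y^2. Integrate: h(y) = -y^3.
So F(x,y) = -x^4y^4 + 2x^4y + 3xy^3 + 3x^3y^4 - y^3.
General solution: -x^4y^4 + 2x^4y + 3xy^3 + 3x^3y^4 - y^3 = C.


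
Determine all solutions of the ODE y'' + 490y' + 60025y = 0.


Characteristic equation: r² + 490r + 60025 = 0, i.e. (r + 245)² = 0.
Repeated root r = -245; include an x factor for the second linearly independent solution.
General solution: y = (C₁ + C₂x)e^(-245x).


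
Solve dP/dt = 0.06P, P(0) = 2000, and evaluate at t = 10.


The ODE dP/dt = 0.06P has solution P(t) = P(0)e^(0.06t).
Substitute P(0) = 2000 and t = 10: P(10) = 2000 e^(0.60) ≈ 3644.


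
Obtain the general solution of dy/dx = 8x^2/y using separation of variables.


Separate variables: y dy = 8x^2 dx.
Integrate both sides: y²/2 = (8/3)x^3 + C₀.
Multiply by 2: y² = (16/3)x^3 + C.


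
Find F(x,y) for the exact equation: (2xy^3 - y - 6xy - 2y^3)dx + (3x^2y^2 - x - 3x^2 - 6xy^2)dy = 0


Check exactness: ∂M/∂y = 6xy^2 - 1 - 6x - 6y^2 and ∂N/∂x = 6xy^2 - 1 - 6x - 6y^2; equal, so the equation is exact.
Integrate M with respect to x (treating y as constant): ∫M dx = x^2y^3 - xy - 3x^2y - 2xy^3 + h(y).
Differentiate w.r.t. y and set equal to N: all terms match, so h'(y) = 0 and h is a constant absorbed into C.
General solution: x^2y^3 - xy - 3x^2y - 2xy^3 = C.


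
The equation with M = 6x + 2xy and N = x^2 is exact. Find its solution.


Check exactness: ∂M/∂y = 2x and ∂N/∂x = 2x; equal, so the equation is exact.
Integrate M with respect to x (treating y as constant): ∫M dx = 3x^2 + x^2y + h(y).
Differentiate w.r.t. y and set equal to N: all terms match, so h'(y) = 0 and h is a constant absorbed into C.
General solution: 3x^2 + x^2y = C.


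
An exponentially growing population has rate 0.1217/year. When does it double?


Exponential growth: P(t) = P₀ e^(0.1217t). Set P(t)/P₀ = 2: e^(0.1217t) = 2.
Solve: t = ln(2)/0.1217 ≈ 5.70 years.


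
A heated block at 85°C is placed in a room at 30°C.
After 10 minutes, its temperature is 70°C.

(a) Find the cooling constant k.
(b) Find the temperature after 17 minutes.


Newton's law: T(t) = T_a + (T₀ - T_a)e^(-kt).
(a) Use T(10) = 70: (70 - 30)/(85 - 30) = e^(-k·10), so k = -ln(0.727)/10 ≈ 0.0318.
(b) Apply k to t = 17: T(17) = 30 + (55)e^(-0.541) ≈ 62.0°C.


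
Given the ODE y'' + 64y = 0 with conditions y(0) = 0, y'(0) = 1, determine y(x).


Characteristic roots of r² + 64 = 0 are ±8i, so y = C₁cos(8x) + C₂sin(8x).
Apply y(0) = 0: C₁ = 0. Differentiate and apply y'(0) = 1: 8·C₂ = 1, so C₂ = 1/8.
Particular solution: y = (1/8)sin(8x).


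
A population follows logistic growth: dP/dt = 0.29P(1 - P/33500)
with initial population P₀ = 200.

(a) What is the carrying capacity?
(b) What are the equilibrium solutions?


Logistic ODE dP/dt = 0.29P(1 - P/33500) has equilibria where dP/dt = 0, i.e. P = 0 or P = 33500.
The coefficient (1 - P/K) = 0 when P = K, identifying K = 33500 as the carrying capacity.
(a) K = 33500; (b) equilibria P = 0 and P = 33500.


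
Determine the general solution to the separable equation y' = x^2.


Integrate both sides with respect to x: y = ∫ x^2 dx = (1/3)x^3 + C.


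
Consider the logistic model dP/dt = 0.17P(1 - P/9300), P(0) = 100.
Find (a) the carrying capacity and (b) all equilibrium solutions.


Logistic ODE dP/dt = 0.17P(1 - P/9300) has equilibria where dP/dt = 0, i.e. P = 0 or P = 9300.
The coefficient (1 - P/K) = 0 when P = K, identifying K = 9300 as the carrying capacity.
(a) K = 9300; (b) equilibria P = 0 and P = 9300.


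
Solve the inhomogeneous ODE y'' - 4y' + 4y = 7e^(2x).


Characteristic polynomial (r - 2)² = 0; repeated root r = 2.
y_h = (C₁ + C₂x)e^(2x). Forcing matches the repeated root (resonance), so try y_p = Ax² e^(2x).
Substitute and solve for A: 2A = 7, so A = 7/2.
General solution: y = (C₁ + C₂x + (7/2)x²)e^(2x).


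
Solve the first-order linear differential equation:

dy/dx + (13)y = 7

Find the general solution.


P(x) = 13, Q(x) = 7; integrating factor μ = e^(13x).
(μ y)' = 7e^(13x) ⇒ μ y = (7/13)e^(13x) + C.
Divide by μ: y = 7/13 + Ce^(-13x).


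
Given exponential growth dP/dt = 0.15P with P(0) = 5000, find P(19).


The ODE dP/dt = 0.15P has solution P(t) = P(0)e^(0.15t).
Substitute P(0) = 5000 and t = 19: P(19) = 5000 e^(2.85) ≈ 86439.


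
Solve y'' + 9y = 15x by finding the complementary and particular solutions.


Homogeneous: r² + 9 = 0 ⇒ r = ±3i, y_h = C₁cos(3x) + C₂sin(3x).
Polynomial forcing; try y_p = Ax + B. Then y_p'' + 9 y_p = 9(Ax + B) = 15x, so B = 0 and A = 5/3.
General solution: y = C₁cos(3x) + C₂sin(3x) + (5/3)x.


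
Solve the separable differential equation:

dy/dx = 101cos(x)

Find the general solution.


g(y) = 1, so integrate directly: y = ∫ 101cos(x) dx = 101sin(x) + C.


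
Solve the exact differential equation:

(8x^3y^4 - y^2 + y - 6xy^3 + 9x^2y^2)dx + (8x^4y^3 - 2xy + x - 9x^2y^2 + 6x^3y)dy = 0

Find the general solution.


Check exactness: ∂M/∂y = 32x^3y^3 - 2y + 1 - 18xy^2 + 18x^2y and ∂N/∂x = 32x^3y^3 - 2y + 1 - 18xy^2 + 18x^2y; equal, so the equation is exact.
Integrate M with respect to x (treating y as constant): ∫M dx = 2x^4y^4 - xy^2 + xy - 3x^2y^3 + 3x^3y^2 + h(y).
Differentiate w.r.t. y and set equal to N: all terms match, so h'(y) = 0 and h is a constant absorbed into C.
General solution: 2x^4y^4 - xy^2 + xy - 3x^2y^3 + 3x^3y^2 = C.


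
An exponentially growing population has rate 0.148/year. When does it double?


Exponential growth: P(t) = P₀ e^(0.148t). Set P(t)/P₀ = 2: e^(0.148t) = 2.
Solve: t = ln(2)/0.148 ≈ 4.68 years.


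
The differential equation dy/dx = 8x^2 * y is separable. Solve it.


Separate variables: dy/y = 8x^2 dx.
Integrate: ln|y| = (8/3)x^3 + C₀.
Exponentiate: y = Ce^((8/3)x^3).


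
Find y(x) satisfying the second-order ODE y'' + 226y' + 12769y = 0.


Characteristic equation: r² + 226r + 12769 = 0, i.e. (r + 113)² = 0.
Repeated root r = -113; include an x factor for the second linearly independent solution.
General solution: y = (C₁ + C₂x)e^(-113x).


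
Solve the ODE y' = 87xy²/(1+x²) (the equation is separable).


Separate: dy/y² = 87x/(1+x²) dx.
Integrate LHS: ∫ dy/y² = -1/y.
Integrate RHS via u = 1+x²: (87/2)ln(1+x²) + C.
Result: -1/y = (87/2)ln(1+x²) + C.


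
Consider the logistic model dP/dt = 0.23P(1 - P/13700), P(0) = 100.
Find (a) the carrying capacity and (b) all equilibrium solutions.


Logistic ODE dP/dt = 0.23P(1 - P/13700) has equilibria where dP/dt = 0, i.e. P = 0 or P = 13700.
The coefficient (1 - P/K) = 0 when P = K, identifying K = 13700 as the carrying capacity.
(a) K = 13700; (b) equilibria P = 0 and P = 13700.


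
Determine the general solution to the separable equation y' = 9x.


Integrate both sides with respect to x: y = ∫ 9x dx = (9/2)x^2 + C.


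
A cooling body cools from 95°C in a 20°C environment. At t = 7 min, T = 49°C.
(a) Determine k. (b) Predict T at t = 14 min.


Newton's law: T(t) = T_a + (T₀ - T_a)e^(-kt).
(a) Use T(7) = 49: (49 - 20)/(95 - 20) = e^(-k·7), so k = -ln(0.387)/7 ≈ 0.1357.
(b) Apply k to t = 14: T(14) = 20 + (75)e^(-1.900) ≈ 31.2°C.


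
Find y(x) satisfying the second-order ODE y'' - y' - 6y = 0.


Characteristic equation: r² - r - 6 = 0.
Factor: (r + 2)(r - 3) = 0 ⇒ r = -2, 3 (distinct real).
General solution: y = C₁e^(-2x) + C₂e^(3x).


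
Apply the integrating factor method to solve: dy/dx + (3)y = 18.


P(x) = 3, Q(x) = 18; integrating factor μ = e^(3x).
(μ y)' = 18e^(3x) ⇒ μ y = 6e^(3x) + C.
Divide by μ: y = 6 + Ce^(-3x).


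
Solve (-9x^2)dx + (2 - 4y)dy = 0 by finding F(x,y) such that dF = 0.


Check exactness: ∂M/∂y = 0 and ∂N/∂x = 0; equal, so the equation is exact.
Integrate M with respect to x (treating y as constant): ∫M dx = -3x^3 + h(y).
Differentiate w.r.t. y and set equal to N: the x-dependent terms already match, leaving h'(y) = 2 - 4y. Integrate: h(y) = 2y - 2y^2.
So F(x,y) = -3x^3 + 2y - 2y^2.
General solution: -3x^3 + 2y - 2y^2 = C.


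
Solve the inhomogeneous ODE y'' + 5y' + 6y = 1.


Characteristic roots of r² + 5r + 6 = 0 are -3, -2.
y_h = C₁e^(-3x) + C₂e^(-2x).
Constant forcing; try y_p = A. Then 6A = 1 ⇒ A = 1/6.
General solution: y = C₁e^(-3x) + C₂e^(-2x) + 1/6.


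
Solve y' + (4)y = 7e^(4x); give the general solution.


P(x) = 4 ⇒ μ = e^(4x).
(μ y)' = 7e^(8x) ⇒ μ y = (7/8)e^(8x) + C.
Divide by μ: y = (7/8)e^(4x) + Ce^(-4x).


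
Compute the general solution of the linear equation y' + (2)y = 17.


P(x) = 2, Q(x) = 17; integrating factor μ = e^(2x).
(μ y)' = 17e^(2x) ⇒ μ y = (17/2)e^(2x) + C.
Divide by μ: y = 17/2 + Ce^(-2x).


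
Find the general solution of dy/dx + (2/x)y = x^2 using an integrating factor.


P(x) = 2/x ⇒ μ = x^2.
(x^2 y)' = x^4 ⇒ x^2 y = x^5/(5) + C.
Solve for y: y = (1/5)x^3 + C/x^2.


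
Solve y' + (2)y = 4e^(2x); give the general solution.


P(x) = 2 ⇒ μ = e^(2x).
(μ y)' = 4e^(4x) ⇒ μ y = (4/4)e^(4x) + C.
Divide by μ: y = e^(2x) + Ce^(-2x).


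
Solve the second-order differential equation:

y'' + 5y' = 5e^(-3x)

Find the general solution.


Characteristic roots of r² + 5r = 0 are -5, 0.
y_h = C₁e^(-5x) + C₂.
Forcing exponent -3 is not a characteristic root; try y_p = Ae^(-3x).
Substitute: A·(9 + (5)·-3 + (0)) = A·-6 = 5, so A = -5/6.
General solution: y = C₁e^(-5x) + C₂ - (5/6)e^(-3x).


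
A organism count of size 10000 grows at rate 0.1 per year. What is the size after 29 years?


The ODE dP/dt = 0.1P has solution P(t) = P(0)e^(0.1t).
Substitute P(0) = 10000 and t = 29: P(29) = 10000 e^(2.90) ≈ 181741.
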